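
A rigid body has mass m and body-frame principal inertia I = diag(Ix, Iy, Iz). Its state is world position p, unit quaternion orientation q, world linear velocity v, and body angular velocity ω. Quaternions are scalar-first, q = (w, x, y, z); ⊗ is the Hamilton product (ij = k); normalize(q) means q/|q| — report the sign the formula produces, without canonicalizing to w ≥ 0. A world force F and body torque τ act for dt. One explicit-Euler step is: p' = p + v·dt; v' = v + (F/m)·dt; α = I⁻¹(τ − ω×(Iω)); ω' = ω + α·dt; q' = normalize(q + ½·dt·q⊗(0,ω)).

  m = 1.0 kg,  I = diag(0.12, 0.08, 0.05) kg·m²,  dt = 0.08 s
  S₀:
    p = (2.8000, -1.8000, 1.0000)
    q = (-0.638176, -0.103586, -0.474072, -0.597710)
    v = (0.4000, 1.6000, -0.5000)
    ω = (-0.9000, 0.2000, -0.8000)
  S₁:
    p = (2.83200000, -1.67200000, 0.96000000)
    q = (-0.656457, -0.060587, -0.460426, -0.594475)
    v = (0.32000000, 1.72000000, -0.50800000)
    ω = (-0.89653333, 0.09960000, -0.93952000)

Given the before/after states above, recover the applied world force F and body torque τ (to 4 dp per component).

F = (-1.0000, 1.5000, -0.1000)
τ = (0.0100, -0.0500, -0.0800)

rate change Δω = (0.00346667, -0.10040000, -0.13952000)
ω₀×(Iω₀) = (0.0048, 0.0504, 0.0072)
τ = I·(Δω/dt) + ω₀×(Iω₀) = (0.0100, -0.0500, -0.0800)
velocity change Δv = (-0.08000000, 0.12000000, -0.00800000)
F = m·Δv/dt = (-1.0000, 1.5000, -0.1000)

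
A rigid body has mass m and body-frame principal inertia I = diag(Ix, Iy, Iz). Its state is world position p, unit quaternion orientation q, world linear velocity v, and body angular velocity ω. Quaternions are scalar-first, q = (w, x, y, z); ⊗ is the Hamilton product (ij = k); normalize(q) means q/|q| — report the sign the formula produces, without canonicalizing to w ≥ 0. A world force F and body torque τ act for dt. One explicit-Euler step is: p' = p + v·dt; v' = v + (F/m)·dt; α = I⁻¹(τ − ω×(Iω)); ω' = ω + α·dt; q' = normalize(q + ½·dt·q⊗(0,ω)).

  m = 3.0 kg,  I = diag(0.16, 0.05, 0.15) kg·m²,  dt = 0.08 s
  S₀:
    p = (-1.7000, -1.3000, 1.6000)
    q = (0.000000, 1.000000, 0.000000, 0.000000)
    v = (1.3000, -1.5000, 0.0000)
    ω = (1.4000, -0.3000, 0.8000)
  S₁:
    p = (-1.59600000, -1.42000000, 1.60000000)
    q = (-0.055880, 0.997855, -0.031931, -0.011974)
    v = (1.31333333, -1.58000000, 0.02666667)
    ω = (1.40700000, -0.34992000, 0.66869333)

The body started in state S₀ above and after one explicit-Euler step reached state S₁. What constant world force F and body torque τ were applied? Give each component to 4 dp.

F = (0.5000, -3.0000, 1.0000)
τ = (-0.0100, -0.0200, -0.2000)

Δv = v₁−v₀ = (0.01333333, -0.08000000, 0.02666667)
F = m·Δv/dt = (0.5000, -3.0000, 1.0000)
ω₁ − ω₀ = (0.00700000, -0.04992000, -0.13130667)
precession coupling = (-0.0240, 0.0112, 0.0462)
I·α + gyro = (-0.0100, -0.0200, -0.2000)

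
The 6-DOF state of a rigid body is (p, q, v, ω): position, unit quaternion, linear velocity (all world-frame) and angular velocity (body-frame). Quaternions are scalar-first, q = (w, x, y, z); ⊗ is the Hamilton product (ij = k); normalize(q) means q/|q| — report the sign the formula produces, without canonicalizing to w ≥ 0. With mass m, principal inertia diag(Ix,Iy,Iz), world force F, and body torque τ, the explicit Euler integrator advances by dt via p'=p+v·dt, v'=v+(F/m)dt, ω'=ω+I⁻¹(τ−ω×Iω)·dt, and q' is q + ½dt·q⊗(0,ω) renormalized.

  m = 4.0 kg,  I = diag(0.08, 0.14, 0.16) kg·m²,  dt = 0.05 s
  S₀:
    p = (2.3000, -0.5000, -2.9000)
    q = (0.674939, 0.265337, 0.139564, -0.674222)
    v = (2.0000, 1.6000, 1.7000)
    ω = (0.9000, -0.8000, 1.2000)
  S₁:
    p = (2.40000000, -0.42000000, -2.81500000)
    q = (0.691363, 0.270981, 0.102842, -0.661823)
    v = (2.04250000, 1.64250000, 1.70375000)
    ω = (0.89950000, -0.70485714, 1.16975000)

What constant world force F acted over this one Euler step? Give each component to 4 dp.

Δv = v₁−v₀ = (0.04250000, 0.04250000, 0.00375000)
applied force F = (3.4000, 3.4000, 0.3000)

F = (3.4000, 3.4000, 0.3000)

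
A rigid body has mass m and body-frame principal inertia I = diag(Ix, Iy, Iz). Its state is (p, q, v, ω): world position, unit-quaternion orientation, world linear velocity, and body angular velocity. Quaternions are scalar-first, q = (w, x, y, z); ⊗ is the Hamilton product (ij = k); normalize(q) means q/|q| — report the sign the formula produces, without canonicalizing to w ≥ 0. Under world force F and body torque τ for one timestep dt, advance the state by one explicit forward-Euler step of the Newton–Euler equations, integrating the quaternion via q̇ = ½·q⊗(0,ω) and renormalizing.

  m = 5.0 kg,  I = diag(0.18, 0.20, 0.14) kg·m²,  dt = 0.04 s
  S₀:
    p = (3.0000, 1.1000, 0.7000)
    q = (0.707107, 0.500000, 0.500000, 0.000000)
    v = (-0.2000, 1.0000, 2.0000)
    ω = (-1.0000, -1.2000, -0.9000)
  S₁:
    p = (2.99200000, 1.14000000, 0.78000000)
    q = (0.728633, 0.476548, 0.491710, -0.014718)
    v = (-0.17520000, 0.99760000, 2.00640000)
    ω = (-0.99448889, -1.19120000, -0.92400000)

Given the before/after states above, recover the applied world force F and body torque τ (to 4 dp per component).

Δω = ω₁−ω₀ = (0.00551111, 0.00880000, -0.02400000)
applied torque τ = (-0.0400, 0.0800, -0.0600)
v₁ − v₀ = (0.02480000, -0.00240000, 0.00640000)
F = m·Δv/dt = (3.1000, -0.3000, 0.8000)

F = (3.1000, -0.3000, 0.8000)
τ = (-0.0400, 0.0800, -0.0600)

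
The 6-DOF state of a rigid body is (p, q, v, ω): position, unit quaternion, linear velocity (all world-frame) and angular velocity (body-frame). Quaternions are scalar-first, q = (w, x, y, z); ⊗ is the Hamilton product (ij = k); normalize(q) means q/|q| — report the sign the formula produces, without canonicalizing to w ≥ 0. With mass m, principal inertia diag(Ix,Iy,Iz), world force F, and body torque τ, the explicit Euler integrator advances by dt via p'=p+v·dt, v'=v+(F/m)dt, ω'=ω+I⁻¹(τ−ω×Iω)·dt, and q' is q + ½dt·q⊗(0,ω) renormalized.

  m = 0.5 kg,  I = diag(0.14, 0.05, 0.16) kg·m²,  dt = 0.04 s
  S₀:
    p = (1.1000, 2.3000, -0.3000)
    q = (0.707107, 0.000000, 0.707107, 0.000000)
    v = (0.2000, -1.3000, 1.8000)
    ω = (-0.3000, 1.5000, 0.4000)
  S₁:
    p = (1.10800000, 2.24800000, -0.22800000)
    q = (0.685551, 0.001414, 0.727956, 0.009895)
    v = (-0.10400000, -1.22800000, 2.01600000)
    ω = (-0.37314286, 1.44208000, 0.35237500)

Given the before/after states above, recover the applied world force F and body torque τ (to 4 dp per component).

Δv = v₁−v₀ = (-0.30400000, 0.07200000, 0.21600000)
applied force F = (-3.8000, 0.9000, 2.7000)
Δω = ω₁−ω₀ = (-0.07314286, -0.05792000, -0.04762500)
gyro term ω₀×Iω₀ = (0.0660, 0.0024, 0.0405)
applied torque τ = (-0.1900, -0.0700, -0.1500)

F = (-3.8000, 0.9000, 2.7000)
τ = (-0.1900, -0.0700, -0.1500)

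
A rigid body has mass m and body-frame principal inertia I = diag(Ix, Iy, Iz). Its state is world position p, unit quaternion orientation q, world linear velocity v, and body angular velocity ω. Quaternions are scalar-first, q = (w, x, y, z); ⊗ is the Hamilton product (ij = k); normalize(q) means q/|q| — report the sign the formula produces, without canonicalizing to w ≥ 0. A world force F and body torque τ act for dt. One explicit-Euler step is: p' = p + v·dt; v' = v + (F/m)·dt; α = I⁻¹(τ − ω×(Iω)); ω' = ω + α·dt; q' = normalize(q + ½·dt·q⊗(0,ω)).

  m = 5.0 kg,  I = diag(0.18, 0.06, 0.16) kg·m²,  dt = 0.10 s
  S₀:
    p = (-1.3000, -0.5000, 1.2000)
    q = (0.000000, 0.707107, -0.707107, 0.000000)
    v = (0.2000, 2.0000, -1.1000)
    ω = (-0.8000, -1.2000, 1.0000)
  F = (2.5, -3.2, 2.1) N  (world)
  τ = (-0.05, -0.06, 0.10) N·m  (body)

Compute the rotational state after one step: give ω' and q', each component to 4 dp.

ω' = (-0.7611, -1.2733, 1.1345)
q' = (-0.0141, 0.6692, -0.7396, -0.0704)

gyro term ω×Iω = (-0.1200, -0.0160, -0.1152)
angular accel α = (0.3889, -0.7333, 1.3450)
new body rate ω' = (-0.7611, -1.2733, 1.1345)
Hamilton product q⊗(0,ω) = (-0.2828428, -0.7071070, -0.7071070, -1.4142140)
q + ½dt·q⊗(0,ω), renormalized = (-0.0141, 0.6692, -0.7396, -0.0704)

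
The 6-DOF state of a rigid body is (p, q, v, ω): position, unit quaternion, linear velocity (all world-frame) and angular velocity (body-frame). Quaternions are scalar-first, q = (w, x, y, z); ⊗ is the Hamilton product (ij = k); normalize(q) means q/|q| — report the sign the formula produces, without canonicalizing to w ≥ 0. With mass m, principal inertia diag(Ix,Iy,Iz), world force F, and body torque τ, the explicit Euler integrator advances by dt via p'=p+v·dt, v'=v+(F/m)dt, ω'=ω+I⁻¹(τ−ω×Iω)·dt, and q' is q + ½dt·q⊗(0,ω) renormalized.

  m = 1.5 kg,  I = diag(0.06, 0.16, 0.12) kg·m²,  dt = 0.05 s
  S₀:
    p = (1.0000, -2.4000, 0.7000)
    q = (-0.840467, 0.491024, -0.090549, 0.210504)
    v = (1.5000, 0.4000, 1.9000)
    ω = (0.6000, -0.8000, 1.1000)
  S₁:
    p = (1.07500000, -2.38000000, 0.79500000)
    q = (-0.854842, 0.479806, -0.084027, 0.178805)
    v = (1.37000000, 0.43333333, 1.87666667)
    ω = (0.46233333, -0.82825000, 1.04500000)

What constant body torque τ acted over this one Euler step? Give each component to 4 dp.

τ = (-0.1300, -0.1300, -0.1800)

rate change Δω = (-0.13766667, -0.02825000, -0.05500000)
ω₀×(Iω₀) = (0.0352, -0.0396, -0.0480)
τ = I·(Δω/dt) + ω₀×(Iω₀) = (-0.1300, -0.1300, -0.1800)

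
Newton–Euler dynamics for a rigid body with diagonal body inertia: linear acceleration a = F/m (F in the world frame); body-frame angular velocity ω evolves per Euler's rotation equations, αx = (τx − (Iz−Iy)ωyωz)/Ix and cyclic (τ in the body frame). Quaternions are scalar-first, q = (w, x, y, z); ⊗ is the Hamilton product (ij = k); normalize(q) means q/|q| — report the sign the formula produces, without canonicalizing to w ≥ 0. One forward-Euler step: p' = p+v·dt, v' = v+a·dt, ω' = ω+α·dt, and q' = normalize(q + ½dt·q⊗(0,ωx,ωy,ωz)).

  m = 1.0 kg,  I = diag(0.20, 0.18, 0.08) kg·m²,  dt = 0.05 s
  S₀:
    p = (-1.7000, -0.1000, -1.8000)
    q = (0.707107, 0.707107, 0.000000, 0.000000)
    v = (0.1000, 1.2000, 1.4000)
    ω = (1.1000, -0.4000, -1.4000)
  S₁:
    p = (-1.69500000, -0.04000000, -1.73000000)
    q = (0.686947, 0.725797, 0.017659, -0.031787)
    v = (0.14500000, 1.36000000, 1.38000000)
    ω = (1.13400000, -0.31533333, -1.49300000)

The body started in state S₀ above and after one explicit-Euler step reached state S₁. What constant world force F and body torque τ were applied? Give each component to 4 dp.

Δv = v₁−v₀ = (0.04500000, 0.16000000, -0.02000000)
m·(v₁−v₀)/dt = (0.9000, 3.2000, -0.4000)
rate change Δω = (0.03400000, 0.08466667, -0.09300000)
ω₀×(Iω₀) = (-0.0560, -0.1848, 0.0088)
I·α + gyro = (0.0800, 0.1200, -0.1400)

F = (0.9000, 3.2000, -0.4000)
τ = (0.0800, 0.1200, -0.1400)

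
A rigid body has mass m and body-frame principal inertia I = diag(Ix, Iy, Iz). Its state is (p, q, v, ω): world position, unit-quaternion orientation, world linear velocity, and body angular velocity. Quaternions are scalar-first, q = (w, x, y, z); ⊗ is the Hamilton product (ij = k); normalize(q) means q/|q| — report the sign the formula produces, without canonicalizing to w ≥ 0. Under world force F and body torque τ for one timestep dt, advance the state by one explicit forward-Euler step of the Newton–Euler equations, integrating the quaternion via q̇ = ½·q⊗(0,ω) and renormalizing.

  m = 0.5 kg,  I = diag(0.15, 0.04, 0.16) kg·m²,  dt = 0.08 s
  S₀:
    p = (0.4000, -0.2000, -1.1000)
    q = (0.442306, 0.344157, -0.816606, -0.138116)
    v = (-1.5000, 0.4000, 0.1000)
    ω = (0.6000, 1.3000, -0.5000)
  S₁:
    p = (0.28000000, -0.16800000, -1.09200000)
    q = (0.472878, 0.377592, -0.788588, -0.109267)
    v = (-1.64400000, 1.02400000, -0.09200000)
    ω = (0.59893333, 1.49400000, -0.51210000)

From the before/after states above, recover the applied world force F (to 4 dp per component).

v₁ − v₀ = (-0.14400000, 0.62400000, -0.19200000)
applied force F = (-0.9000, 3.9000, -1.2000)

F = (-0.9000, 3.9000, -1.2000)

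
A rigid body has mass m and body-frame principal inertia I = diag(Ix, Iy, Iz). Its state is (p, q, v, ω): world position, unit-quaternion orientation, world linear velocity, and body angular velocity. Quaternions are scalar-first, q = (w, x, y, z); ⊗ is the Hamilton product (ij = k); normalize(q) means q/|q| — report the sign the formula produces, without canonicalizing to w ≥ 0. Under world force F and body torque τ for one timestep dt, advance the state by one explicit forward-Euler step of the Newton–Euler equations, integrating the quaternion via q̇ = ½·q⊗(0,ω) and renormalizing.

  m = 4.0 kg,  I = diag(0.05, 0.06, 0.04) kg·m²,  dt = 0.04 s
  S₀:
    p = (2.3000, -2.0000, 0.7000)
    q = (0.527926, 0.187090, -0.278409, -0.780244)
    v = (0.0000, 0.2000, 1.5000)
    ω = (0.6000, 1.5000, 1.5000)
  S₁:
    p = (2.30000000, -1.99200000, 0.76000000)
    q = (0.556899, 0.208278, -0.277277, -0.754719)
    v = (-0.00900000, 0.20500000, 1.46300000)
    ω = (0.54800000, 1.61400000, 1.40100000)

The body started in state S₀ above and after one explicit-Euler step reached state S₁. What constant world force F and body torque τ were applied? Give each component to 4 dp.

F = (-0.9000, 0.5000, -3.7000)
τ = (-0.1100, 0.1800, -0.0900)

ω₁ − ω₀ = (-0.05200000, 0.11400000, -0.09900000)
ω₀×(Iω₀) = (-0.0450, 0.0090, 0.0090)
I·α + gyro = (-0.1100, 0.1800, -0.0900)
v₁ − v₀ = (-0.00900000, 0.00500000, -0.03700000)
F = m·Δv/dt = (-0.9000, 0.5000, -3.7000)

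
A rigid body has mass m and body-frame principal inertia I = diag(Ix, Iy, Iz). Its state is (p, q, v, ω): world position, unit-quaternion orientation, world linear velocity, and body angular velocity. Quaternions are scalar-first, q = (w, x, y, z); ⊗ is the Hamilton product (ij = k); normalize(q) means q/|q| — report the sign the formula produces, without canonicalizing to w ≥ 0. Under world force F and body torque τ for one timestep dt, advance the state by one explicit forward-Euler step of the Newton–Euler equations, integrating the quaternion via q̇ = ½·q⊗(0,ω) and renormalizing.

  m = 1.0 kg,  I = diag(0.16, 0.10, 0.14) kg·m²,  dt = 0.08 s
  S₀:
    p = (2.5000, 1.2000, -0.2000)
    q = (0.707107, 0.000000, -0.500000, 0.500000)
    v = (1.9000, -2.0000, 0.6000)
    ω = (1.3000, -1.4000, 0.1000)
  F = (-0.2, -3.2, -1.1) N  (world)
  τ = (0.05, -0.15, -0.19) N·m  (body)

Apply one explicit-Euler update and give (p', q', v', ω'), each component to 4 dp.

p' = (2.6520, 1.0400, -0.1520)
q' = (0.6751, 0.0626, -0.5121, 0.5273)
v' = (1.8840, -2.2560, 0.5120)
ω' = (1.3278, -1.5221, -0.0710)

precession coupling ω×(Iω) = (-0.0056, 0.0026, 0.1092)
(τ − ω×Iω)/I = (0.3475, -1.5260, -2.1371)
new body rate ω' = (1.3278, -1.5221, -0.0710)
q⊗(0,ω) = (-0.7500000, 1.5692391, -0.3399498, 0.7207107)
updated quaternion q' = (0.6751, 0.0626, -0.5121, 0.5273)
a = F/m = (-0.2000, -3.2000, -1.1000)
new position p' = (2.6520, 1.0400, -0.1520)
v + (F/m)dt = (1.8840, -2.2560, 0.5120)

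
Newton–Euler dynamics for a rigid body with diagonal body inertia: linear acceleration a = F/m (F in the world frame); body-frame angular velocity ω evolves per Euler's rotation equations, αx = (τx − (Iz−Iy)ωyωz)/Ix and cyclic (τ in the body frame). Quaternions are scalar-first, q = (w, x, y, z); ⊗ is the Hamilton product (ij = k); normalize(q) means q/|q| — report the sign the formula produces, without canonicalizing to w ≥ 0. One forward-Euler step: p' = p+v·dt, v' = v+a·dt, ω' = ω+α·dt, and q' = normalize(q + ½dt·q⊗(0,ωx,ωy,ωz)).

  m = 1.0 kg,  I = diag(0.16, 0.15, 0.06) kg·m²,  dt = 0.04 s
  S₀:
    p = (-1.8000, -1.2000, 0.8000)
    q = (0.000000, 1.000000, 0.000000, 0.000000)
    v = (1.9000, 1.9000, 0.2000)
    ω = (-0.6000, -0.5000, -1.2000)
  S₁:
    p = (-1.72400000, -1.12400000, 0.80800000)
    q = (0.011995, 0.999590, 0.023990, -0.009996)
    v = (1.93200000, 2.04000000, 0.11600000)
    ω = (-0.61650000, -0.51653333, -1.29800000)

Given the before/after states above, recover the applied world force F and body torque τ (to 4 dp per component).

Δω = ω₁−ω₀ = (-0.01650000, -0.01653333, -0.09800000)
ω₀×(Iω₀) = (-0.0540, 0.0720, -0.0030)
applied torque τ = (-0.1200, 0.0100, -0.1500)
v₁ − v₀ = (0.03200000, 0.14000000, -0.08400000)
applied force F = (0.8000, 3.5000, -2.1000)

F = (0.8000, 3.5000, -2.1000)
τ = (-0.1200, 0.0100, -0.1500)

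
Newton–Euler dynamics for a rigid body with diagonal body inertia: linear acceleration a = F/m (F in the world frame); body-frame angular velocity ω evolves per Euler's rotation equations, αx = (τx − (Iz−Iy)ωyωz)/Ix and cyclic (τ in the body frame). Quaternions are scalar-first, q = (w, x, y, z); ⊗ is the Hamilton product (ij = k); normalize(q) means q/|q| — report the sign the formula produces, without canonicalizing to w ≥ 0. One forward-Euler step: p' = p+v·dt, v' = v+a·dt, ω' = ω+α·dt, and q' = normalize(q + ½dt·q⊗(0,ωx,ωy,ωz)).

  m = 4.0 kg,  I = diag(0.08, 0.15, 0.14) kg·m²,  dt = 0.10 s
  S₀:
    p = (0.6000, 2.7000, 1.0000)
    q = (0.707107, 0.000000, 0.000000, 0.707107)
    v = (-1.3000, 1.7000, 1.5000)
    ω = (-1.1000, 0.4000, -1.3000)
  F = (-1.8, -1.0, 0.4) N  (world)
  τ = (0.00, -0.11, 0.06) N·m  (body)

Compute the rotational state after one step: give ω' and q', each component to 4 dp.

precession coupling ω×(Iω) = (0.0052, -0.0858, -0.0308)
α = I⁻¹(τ − ω×Iω) = (-0.0650, -0.1613, 0.6486)
ω + α·dt = (-1.1065, 0.3839, -1.2351)
Hamilton product q⊗(0,ω) = (0.9192391, -1.0606605, -0.4949749, -0.9192391)
q' = normalize(q + ½dt·q⊗(0,ω)) = (0.7502, -0.0528, -0.0247, 0.6586)

ω' = (-1.1065, 0.3839, -1.2351)
q' = (0.7502, -0.0528, -0.0247, 0.6586)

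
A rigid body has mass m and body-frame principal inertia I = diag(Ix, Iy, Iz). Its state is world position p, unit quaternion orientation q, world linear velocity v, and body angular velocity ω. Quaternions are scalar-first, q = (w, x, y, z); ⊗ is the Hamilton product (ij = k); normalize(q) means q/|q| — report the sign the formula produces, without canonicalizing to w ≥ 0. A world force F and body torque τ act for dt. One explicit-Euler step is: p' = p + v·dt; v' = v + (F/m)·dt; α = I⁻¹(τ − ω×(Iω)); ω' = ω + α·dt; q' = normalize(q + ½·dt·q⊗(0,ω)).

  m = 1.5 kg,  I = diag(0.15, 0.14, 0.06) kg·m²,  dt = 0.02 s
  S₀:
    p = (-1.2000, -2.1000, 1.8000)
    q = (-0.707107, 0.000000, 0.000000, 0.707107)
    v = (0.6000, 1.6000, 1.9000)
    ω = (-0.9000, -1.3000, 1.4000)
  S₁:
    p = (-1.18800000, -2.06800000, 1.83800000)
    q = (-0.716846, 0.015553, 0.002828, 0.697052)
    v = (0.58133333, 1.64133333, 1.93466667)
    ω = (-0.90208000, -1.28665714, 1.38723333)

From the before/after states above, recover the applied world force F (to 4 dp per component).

F = (-1.4000, 3.1000, 2.6000)

velocity change Δv = (-0.01866667, 0.04133333, 0.03466667)
F = m·Δv/dt = (-1.4000, 3.1000, 2.6000)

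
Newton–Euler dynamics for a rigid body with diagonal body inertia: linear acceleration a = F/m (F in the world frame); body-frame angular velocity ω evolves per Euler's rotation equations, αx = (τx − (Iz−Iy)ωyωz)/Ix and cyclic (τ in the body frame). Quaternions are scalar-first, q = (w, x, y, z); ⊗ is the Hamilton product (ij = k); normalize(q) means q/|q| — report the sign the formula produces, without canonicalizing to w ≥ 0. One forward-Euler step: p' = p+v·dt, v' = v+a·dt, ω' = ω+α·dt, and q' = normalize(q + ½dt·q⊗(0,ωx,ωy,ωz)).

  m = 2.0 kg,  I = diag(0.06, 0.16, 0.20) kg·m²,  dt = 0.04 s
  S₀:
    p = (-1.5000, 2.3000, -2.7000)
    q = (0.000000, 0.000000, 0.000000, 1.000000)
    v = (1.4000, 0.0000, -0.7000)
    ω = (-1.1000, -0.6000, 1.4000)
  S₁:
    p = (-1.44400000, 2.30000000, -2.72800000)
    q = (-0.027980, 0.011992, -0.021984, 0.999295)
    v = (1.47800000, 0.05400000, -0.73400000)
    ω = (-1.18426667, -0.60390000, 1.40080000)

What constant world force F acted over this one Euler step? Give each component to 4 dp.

Δv = v₁−v₀ = (0.07800000, 0.05400000, -0.03400000)
applied force F = (3.9000, 2.7000, -1.7000)

F = (3.9000, 2.7000, -1.7000)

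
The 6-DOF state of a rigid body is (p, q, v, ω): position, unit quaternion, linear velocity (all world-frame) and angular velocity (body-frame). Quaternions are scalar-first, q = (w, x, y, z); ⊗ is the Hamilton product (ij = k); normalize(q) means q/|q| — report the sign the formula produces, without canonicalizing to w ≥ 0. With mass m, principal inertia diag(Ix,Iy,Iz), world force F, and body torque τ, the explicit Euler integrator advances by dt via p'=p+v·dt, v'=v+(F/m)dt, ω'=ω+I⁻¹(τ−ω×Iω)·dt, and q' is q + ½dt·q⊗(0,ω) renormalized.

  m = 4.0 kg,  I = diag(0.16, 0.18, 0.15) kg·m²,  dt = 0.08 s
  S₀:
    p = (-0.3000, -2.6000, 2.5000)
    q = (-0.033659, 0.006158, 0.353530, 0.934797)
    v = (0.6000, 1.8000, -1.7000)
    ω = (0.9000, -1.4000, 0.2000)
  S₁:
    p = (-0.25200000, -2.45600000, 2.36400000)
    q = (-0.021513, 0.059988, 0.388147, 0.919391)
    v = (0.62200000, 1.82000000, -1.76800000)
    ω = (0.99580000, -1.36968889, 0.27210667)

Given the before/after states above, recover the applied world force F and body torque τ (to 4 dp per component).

v₁ − v₀ = (0.02200000, 0.02000000, -0.06800000)
applied force F = (1.1000, 1.0000, -3.4000)
ω₁ − ω₀ = (0.09580000, 0.03031111, 0.07210667)
τ = I·(Δω/dt) + ω₀×(Iω₀) = (0.2000, 0.0700, 0.1100)

F = (1.1000, 1.0000, -3.4000)
τ = (0.2000, 0.0700, 0.1100)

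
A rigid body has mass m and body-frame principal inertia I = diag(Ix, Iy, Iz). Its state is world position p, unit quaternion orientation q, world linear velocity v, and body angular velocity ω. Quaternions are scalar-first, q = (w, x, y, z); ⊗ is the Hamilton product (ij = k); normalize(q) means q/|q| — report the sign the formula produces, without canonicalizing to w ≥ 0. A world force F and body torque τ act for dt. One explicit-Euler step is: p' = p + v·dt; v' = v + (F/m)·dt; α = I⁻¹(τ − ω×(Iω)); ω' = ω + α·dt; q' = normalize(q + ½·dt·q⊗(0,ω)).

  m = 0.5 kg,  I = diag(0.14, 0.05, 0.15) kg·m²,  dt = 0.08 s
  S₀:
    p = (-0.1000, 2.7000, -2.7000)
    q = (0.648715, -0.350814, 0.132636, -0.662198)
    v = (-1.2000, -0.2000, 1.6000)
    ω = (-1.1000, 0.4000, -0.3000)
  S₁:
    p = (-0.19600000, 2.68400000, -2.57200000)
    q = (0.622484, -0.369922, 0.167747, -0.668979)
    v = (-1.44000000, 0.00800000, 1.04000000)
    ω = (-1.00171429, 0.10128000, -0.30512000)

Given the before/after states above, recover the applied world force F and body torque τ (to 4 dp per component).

F = (-1.5000, 1.3000, -3.5000)
τ = (0.1600, -0.1900, 0.0300)

v₁ − v₀ = (-0.24000000, 0.20800000, -0.56000000)
applied force F = (-1.5000, 1.3000, -3.5000)
Δω = ω₁−ω₀ = (0.09828571, -0.29872000, -0.00512000)
applied torque τ = (0.1600, -0.1900, 0.0300)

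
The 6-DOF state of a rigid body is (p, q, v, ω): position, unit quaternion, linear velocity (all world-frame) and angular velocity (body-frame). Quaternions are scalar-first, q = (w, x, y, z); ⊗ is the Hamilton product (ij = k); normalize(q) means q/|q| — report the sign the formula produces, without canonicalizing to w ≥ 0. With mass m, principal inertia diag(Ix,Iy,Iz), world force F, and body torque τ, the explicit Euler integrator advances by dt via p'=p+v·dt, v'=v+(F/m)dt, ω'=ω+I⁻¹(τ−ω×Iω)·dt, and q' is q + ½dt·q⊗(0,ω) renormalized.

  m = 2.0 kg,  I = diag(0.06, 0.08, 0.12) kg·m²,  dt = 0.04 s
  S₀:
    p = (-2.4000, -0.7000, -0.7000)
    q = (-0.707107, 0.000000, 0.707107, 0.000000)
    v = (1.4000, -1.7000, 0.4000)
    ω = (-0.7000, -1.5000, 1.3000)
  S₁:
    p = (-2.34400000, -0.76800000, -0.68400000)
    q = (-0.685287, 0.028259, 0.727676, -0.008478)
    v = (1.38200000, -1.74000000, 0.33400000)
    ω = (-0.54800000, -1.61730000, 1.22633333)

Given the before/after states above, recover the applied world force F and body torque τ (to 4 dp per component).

Δω = ω₁−ω₀ = (0.15200000, -0.11730000, -0.07366667)
gyro term ω₀×Iω₀ = (-0.0780, 0.0546, 0.0210)
applied torque τ = (0.1500, -0.1800, -0.2000)
velocity change Δv = (-0.01800000, -0.04000000, -0.06600000)
F = m·Δv/dt = (-0.9000, -2.0000, -3.3000)

F = (-0.9000, -2.0000, -3.3000)
τ = (0.1500, -0.1800, -0.2000)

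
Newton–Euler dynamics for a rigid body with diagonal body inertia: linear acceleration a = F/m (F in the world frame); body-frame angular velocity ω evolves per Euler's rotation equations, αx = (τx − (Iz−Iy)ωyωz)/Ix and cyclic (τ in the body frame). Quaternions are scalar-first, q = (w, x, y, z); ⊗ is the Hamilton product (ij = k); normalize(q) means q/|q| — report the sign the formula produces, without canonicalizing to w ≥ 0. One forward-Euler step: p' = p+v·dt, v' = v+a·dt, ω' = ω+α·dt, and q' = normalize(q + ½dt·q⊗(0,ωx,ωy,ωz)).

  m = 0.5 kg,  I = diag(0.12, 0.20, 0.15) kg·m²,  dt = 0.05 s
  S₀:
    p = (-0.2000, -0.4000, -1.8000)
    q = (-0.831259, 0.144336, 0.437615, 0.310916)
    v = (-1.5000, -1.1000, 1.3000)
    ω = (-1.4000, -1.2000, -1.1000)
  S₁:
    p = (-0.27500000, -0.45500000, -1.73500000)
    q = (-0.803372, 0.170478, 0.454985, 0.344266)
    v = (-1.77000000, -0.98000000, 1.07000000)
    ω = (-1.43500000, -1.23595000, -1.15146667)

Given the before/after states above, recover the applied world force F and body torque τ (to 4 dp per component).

F = (-2.7000, 1.2000, -2.3000)
τ = (-0.1500, -0.1900, -0.0200)

v₁ − v₀ = (-0.27000000, 0.12000000, -0.23000000)
applied force F = (-2.7000, 1.2000, -2.3000)
ω₁ − ω₀ = (-0.03500000, -0.03595000, -0.05146667)
applied torque τ = (-0.1500, -0.1900, -0.0200)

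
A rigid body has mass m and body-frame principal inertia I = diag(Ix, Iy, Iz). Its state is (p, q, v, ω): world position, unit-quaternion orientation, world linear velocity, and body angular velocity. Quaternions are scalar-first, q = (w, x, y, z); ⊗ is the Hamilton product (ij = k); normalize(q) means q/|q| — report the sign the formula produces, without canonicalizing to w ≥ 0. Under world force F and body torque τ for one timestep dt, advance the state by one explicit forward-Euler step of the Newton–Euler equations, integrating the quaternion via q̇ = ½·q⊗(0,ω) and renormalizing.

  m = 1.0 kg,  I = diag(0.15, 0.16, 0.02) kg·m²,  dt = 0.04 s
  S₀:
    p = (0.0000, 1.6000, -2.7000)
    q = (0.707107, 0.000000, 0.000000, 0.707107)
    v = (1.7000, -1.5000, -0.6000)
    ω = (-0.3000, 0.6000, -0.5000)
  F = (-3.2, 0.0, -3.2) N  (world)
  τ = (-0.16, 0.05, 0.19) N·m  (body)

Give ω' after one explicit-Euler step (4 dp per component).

ω×(Iω) gyroscopic = (0.0420, 0.0195, -0.0018)
α = I⁻¹(τ − ω×Iω) = (-1.3467, 0.1906, 9.5900)
ω + α·dt = (-0.3539, 0.6076, -0.1164)

ω' = (-0.3539, 0.6076, -0.1164)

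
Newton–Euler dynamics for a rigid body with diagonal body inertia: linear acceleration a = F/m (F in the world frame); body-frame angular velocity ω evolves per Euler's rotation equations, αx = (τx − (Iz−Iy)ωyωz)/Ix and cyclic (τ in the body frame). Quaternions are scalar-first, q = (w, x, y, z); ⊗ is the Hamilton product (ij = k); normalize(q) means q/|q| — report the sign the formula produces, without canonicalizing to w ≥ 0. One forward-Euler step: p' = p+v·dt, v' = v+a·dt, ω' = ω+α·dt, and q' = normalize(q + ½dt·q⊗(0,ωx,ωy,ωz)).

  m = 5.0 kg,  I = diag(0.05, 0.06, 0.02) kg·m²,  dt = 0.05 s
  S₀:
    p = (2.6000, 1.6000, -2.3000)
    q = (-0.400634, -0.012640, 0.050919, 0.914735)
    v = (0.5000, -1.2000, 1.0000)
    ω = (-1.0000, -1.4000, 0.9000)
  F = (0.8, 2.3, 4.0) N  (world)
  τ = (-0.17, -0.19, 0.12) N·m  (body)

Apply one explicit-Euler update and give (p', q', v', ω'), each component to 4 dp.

p' = (2.6250, 1.5400, -2.2500)
q' = (-0.4193, 0.0305, 0.0423, 0.9064)
v' = (0.5080, -1.1770, 1.0400)
ω' = (-1.2204, -1.5358, 1.1650)

linear accel F/m = (0.1600, 0.4600, 0.8000)
new position p' = (2.6250, 1.5400, -2.2500)
v + (F/m)dt = (0.5080, -1.1770, 1.0400)
angular accel α = (-4.4080, -2.7167, 5.3000)
new body rate ω' = (-1.2204, -1.5358, 1.1650)
Hamilton product q⊗(0,ω) = (-0.7646149, 1.7270901, -0.3424714, -0.2919556)
q' = normalize(q + ½dt·q⊗(0,ω)) = (-0.4193, 0.0305, 0.0423, 0.9064)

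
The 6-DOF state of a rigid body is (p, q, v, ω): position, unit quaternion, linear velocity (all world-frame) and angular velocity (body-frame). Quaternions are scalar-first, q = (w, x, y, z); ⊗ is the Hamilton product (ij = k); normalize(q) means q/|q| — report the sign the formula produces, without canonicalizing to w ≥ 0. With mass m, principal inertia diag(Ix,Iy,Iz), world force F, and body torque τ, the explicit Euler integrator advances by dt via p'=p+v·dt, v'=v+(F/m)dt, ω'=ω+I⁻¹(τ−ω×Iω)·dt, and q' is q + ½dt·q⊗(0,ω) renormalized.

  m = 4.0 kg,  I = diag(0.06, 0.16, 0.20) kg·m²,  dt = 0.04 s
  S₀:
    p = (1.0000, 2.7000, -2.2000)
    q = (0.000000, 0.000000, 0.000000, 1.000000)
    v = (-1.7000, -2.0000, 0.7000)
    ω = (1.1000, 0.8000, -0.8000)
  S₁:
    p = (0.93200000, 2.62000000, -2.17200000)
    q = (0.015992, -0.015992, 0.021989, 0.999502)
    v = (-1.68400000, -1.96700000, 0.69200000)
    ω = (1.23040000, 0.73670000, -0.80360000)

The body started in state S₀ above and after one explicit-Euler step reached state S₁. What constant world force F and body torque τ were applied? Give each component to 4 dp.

F = (1.6000, 3.3000, -0.8000)
τ = (0.1700, -0.1300, 0.0700)

velocity change Δv = (0.01600000, 0.03300000, -0.00800000)
applied force F = (1.6000, 3.3000, -0.8000)
Δω = ω₁−ω₀ = (0.13040000, -0.06330000, -0.00360000)
ω₀×(Iω₀) = (-0.0256, 0.1232, 0.0880)
I·α + gyro = (0.1700, -0.1300, 0.0700)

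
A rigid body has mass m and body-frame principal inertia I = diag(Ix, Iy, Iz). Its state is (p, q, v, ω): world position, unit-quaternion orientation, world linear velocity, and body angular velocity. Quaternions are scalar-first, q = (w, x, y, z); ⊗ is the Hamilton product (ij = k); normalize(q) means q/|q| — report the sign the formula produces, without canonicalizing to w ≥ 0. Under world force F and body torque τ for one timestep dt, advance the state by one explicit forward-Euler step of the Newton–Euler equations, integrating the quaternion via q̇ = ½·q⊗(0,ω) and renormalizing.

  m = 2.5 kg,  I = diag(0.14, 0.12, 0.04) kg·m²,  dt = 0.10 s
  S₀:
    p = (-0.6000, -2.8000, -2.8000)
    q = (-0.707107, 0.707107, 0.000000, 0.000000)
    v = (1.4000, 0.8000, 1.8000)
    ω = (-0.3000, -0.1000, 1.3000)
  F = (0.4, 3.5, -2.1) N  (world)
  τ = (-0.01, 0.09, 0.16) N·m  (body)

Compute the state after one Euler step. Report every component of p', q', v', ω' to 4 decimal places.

p' = (-0.4600, -2.7200, -2.6200)
q' = (-0.6949, 0.7161, -0.0423, -0.0494)
v' = (1.4160, 0.9400, 1.7160)
ω' = (-0.3146, 0.0075, 1.7015)

ω×(Iω) gyroscopic = (0.0104, -0.0390, -0.0006)
(τ − ω×Iω)/I = (-0.1457, 1.0750, 4.0150)
ω' = ω + α·dt = (-0.3146, 0.0075, 1.7015)
Hamilton product q⊗(0,ω) = (0.2121321, 0.2121321, -0.8485284, -0.9899498)
updated quaternion q' = (-0.6949, 0.7161, -0.0423, -0.0494)
linear accel F/m = (0.1600, 1.4000, -0.8400)
new position p' = (-0.4600, -2.7200, -2.6200)
v' = v + a·dt = (1.4160, 0.9400, 1.7160)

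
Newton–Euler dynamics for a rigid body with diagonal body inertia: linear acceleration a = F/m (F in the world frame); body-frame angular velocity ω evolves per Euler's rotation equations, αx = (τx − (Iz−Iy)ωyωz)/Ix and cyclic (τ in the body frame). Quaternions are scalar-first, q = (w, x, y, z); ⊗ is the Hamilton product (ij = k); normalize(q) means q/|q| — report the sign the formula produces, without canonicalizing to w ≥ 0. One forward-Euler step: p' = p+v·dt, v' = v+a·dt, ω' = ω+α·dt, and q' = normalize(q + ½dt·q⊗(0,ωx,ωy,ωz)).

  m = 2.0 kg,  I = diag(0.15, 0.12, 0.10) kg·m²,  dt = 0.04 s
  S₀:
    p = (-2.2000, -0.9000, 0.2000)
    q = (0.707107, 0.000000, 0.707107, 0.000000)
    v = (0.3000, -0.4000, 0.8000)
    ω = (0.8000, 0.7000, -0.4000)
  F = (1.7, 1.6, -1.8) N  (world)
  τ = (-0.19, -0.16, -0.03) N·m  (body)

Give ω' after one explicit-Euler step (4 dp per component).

ω' = (0.7478, 0.6520, -0.4053)

ω×(Iω) gyroscopic = (0.0056, -0.0160, -0.0168)
angular accel α = (-1.3040, -1.2000, -0.1320)
ω' = ω + α·dt = (0.7478, 0.6520, -0.4053)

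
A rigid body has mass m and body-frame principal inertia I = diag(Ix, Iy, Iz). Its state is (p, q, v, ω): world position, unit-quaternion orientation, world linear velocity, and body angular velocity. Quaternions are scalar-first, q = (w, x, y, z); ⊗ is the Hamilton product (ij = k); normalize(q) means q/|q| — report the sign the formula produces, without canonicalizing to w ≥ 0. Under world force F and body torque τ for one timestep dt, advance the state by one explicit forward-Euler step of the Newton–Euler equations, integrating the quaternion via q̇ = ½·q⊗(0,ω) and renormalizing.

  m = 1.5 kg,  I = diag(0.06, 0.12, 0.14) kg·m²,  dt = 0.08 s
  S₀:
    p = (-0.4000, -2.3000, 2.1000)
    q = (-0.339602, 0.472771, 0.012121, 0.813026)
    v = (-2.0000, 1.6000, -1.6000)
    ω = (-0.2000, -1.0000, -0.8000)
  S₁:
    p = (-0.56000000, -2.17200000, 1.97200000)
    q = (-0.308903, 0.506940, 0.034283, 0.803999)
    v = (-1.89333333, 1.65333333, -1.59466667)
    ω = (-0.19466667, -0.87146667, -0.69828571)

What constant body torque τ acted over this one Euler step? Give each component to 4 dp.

rate change Δω = (0.00533333, 0.12853333, 0.10171429)
precession coupling = (0.0160, -0.0128, 0.0120)
I·α + gyro = (0.0200, 0.1800, 0.1900)

τ = (0.0200, 0.1800, 0.1900)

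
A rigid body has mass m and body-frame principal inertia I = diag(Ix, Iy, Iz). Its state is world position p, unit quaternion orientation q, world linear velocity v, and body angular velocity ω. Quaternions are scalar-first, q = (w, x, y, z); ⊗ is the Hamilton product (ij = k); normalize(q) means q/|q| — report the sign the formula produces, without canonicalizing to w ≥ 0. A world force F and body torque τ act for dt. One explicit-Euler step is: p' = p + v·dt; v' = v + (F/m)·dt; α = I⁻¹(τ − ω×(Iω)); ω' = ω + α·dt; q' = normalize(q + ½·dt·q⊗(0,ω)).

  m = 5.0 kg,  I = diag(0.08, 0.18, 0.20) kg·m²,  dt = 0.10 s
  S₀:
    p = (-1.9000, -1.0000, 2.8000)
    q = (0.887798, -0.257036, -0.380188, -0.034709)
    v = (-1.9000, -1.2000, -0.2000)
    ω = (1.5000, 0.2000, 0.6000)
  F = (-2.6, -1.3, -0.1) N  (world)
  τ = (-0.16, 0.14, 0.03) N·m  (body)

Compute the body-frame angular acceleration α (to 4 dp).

gyro term ω×Iω = (0.0024, -0.1080, 0.0300)
angular accel α = (-2.0300, 1.3778, 0.0000)

α = (-2.0300, 1.3778, 0.0000)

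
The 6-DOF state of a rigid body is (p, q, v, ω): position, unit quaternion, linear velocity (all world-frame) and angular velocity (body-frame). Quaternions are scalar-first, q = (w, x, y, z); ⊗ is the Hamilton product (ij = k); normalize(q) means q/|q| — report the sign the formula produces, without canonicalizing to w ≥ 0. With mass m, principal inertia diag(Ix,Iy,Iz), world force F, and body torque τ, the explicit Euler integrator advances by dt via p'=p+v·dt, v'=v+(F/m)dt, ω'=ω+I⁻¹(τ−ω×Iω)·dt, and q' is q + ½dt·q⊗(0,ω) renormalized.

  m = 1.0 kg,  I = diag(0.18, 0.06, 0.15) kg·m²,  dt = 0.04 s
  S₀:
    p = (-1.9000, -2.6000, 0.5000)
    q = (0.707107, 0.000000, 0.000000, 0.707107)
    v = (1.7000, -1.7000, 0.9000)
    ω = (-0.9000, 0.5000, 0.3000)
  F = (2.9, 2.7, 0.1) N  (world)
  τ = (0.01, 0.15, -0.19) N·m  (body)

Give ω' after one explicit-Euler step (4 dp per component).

ω' = (-0.9008, 0.6054, 0.2349)

ω×(Iω) gyroscopic = (0.0135, -0.0081, 0.0540)
(τ − ω×Iω)/I = (-0.0194, 2.6350, -1.6267)
ω + α·dt = (-0.9008, 0.6054, 0.2349)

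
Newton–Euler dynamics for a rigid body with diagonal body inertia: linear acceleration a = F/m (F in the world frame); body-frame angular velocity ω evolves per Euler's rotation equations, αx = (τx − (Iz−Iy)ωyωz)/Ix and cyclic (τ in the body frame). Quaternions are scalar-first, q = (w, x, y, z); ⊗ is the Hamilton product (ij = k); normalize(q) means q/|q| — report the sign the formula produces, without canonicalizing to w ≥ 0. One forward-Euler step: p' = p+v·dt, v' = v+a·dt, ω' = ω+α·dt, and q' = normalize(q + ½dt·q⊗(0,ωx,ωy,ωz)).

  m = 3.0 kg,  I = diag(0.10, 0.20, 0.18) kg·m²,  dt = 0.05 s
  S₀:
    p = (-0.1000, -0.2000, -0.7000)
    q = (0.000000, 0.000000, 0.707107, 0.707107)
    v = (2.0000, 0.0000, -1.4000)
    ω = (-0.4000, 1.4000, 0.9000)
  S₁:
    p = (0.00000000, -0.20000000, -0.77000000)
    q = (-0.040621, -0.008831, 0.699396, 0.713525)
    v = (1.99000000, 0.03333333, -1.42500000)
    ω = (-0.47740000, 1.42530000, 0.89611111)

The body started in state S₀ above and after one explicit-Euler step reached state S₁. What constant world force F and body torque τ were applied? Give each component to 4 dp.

F = (-0.6000, 2.0000, -1.5000)
τ = (-0.1800, 0.1300, -0.0700)

Δω = ω₁−ω₀ = (-0.07740000, 0.02530000, -0.00388889)
precession coupling = (-0.0252, 0.0288, -0.0560)
I·α + gyro = (-0.1800, 0.1300, -0.0700)
v₁ − v₀ = (-0.01000000, 0.03333333, -0.02500000)
F = m·Δv/dt = (-0.6000, 2.0000, -1.5000)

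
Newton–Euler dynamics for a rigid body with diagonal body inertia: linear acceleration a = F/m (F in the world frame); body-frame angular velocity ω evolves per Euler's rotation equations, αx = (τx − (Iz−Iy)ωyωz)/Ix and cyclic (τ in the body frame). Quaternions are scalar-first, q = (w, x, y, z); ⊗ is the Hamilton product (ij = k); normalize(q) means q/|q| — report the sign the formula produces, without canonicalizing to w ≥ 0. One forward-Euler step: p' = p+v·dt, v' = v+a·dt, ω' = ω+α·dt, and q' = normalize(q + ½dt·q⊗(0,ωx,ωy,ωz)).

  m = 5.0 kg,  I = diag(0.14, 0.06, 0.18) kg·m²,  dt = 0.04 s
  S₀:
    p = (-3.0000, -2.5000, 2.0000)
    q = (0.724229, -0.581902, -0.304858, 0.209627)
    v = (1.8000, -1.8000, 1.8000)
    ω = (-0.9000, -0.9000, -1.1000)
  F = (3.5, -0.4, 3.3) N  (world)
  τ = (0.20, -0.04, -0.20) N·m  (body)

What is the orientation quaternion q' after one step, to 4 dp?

2q̇ = q⊗(0,ω) = (-0.5674943, -0.1277980, -1.4805626, -0.5473123)
updated quaternion q' = (0.7125, -0.5841, -0.3343, 0.1986)

q' = (0.7125, -0.5841, -0.3343, 0.1986)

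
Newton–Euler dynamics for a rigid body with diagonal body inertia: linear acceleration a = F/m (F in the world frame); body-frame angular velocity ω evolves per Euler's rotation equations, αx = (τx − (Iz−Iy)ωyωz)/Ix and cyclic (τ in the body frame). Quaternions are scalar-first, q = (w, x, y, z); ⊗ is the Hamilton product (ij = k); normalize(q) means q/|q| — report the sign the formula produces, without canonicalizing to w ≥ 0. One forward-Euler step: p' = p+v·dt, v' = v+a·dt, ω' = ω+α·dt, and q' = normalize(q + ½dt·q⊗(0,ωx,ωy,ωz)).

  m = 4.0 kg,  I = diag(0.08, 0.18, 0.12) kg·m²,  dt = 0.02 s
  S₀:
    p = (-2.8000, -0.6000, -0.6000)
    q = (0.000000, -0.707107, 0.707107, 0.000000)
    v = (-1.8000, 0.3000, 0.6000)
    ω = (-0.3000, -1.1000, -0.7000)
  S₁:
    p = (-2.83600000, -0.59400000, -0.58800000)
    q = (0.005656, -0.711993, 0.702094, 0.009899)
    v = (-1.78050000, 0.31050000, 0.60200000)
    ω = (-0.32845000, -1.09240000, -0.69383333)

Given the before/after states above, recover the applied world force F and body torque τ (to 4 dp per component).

F = (3.9000, 2.1000, 0.4000)
τ = (-0.1600, 0.0600, 0.0700)

rate change Δω = (-0.02845000, 0.00760000, 0.00616667)
applied torque τ = (-0.1600, 0.0600, 0.0700)
velocity change Δv = (0.01950000, 0.01050000, 0.00200000)
F = m·Δv/dt = (3.9000, 2.1000, 0.4000)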